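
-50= -50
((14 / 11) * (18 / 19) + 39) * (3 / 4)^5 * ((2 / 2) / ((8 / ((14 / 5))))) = 14293503 / 4280320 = 3.34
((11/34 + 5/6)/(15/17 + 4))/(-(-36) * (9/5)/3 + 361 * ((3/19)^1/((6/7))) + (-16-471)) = -590/993261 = -0.00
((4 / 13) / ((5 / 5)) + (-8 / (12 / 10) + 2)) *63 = -274.62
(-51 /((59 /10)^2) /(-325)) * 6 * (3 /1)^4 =99144 /45253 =2.19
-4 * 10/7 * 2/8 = -10/7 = -1.43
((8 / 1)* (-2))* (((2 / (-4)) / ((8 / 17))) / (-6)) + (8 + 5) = 61 / 6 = 10.17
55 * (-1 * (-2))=110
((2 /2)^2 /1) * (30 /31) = 30 /31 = 0.97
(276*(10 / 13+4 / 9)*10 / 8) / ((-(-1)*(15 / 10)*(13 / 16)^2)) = 8360960 / 19773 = 422.85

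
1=1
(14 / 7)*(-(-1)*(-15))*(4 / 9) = -40 / 3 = -13.33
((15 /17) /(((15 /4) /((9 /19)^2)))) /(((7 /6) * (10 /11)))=10692 /214795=0.05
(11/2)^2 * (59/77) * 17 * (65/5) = 143429/28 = 5122.46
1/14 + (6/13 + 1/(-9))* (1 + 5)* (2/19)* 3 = 2543/3458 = 0.74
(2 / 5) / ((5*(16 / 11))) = 11 / 200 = 0.06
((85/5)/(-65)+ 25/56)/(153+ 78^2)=673/22702680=0.00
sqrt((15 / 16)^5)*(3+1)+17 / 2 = 225*sqrt(15) / 256+17 / 2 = 11.90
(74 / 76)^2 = 1369 / 1444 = 0.95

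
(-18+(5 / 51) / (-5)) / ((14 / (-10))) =4595 / 357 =12.87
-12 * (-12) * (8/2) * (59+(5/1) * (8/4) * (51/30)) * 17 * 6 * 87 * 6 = 2330809344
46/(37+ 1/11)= 253/204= 1.24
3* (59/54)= 59/18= 3.28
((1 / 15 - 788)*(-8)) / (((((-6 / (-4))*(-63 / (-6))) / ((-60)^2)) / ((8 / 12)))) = 60513280 / 63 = 960528.25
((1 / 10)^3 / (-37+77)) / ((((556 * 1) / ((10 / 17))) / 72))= 9 / 4726000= 0.00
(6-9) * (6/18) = -1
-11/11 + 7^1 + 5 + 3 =14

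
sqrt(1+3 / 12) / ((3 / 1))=sqrt(5) / 6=0.37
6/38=3/19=0.16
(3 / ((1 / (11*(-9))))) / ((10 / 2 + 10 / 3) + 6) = -20.72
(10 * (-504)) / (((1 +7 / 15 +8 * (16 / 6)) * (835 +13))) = -525 / 2014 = -0.26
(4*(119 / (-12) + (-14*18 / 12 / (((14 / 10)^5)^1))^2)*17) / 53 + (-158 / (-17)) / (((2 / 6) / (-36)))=-15534372301667 / 15582257103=-996.93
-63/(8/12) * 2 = -189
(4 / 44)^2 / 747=1 / 90387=0.00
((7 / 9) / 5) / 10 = 7 / 450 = 0.02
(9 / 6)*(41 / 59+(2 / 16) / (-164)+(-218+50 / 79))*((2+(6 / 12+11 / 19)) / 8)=-465076849419 / 3718061056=-125.09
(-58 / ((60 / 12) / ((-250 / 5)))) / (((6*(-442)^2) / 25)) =3625 / 293046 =0.01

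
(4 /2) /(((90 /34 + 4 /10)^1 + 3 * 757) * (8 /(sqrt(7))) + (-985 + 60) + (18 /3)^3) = 71715350 /2365781416329 + 262879840 * sqrt(7) /2365781416329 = 0.00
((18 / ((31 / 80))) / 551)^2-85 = -24797574085 / 291760561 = -84.99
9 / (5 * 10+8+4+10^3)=1 / 118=0.01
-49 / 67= -0.73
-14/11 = -1.27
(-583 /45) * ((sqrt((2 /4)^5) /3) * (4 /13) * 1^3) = -583 * sqrt(2) /3510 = -0.23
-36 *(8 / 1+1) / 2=-162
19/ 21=0.90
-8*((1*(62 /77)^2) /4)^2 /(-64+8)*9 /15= 2770563 /1230356435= 0.00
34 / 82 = 17 / 41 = 0.41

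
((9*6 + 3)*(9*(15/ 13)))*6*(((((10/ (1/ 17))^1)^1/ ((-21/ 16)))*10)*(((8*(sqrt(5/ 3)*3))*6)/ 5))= -4018636800*sqrt(15)/ 91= -171034213.20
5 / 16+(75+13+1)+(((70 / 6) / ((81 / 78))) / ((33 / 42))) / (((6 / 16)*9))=36008173 / 384912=93.55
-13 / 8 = -1.62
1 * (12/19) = 12/19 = 0.63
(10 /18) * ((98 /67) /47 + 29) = 152365 /9447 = 16.13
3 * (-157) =-471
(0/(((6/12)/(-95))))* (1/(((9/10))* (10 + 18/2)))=0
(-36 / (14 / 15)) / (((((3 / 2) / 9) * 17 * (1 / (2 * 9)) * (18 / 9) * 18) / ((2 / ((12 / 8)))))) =-1080 / 119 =-9.08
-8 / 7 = -1.14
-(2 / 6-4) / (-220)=-1 / 60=-0.02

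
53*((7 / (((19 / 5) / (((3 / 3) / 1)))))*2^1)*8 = 29680 / 19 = 1562.11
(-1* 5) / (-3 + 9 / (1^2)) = -5 / 6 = -0.83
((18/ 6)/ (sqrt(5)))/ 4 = 3*sqrt(5)/ 20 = 0.34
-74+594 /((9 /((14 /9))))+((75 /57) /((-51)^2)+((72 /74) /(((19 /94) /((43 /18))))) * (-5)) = -52714409 /1828503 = -28.83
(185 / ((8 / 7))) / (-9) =-1295 / 72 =-17.99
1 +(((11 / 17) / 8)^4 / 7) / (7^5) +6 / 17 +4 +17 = 899660284164401 / 40247960080384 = 22.35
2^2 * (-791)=-3164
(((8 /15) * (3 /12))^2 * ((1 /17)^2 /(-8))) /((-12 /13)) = 13 /1560600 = 0.00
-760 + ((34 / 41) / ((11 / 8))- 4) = -344292 / 451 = -763.40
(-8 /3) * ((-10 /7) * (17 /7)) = 1360 /147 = 9.25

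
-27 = -27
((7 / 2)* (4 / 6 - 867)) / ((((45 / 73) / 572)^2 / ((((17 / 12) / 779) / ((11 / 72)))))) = -49022824907056 / 1577475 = -31076768.19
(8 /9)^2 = 64 /81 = 0.79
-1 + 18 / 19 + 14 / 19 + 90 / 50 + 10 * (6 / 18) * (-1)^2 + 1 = 1943 / 285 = 6.82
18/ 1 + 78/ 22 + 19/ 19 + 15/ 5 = 281/ 11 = 25.55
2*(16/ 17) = 32/ 17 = 1.88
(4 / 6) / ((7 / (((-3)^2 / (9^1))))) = 2 / 21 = 0.10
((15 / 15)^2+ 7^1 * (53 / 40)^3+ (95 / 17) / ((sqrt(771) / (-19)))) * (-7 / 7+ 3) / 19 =1106139 / 608000 - 190 * sqrt(771) / 13107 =1.42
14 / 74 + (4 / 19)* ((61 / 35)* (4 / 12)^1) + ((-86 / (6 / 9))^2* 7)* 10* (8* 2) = 1375758087793 / 73815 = 18637920.31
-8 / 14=-4 / 7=-0.57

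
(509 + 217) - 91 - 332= 303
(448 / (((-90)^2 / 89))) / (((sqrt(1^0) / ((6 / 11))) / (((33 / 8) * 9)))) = 2492 / 25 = 99.68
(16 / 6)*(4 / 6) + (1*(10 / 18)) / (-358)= 5723 / 3222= 1.78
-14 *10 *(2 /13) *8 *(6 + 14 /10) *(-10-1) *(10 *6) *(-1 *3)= -32820480 /13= -2524652.31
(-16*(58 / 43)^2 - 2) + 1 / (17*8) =-31.10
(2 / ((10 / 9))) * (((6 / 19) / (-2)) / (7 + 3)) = -27 / 950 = -0.03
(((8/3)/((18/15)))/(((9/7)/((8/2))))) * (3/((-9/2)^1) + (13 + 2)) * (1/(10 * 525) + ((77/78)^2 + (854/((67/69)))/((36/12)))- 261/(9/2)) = 23400.10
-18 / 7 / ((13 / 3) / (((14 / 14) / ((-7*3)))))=18 / 637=0.03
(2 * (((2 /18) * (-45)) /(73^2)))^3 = -1000 /151334226289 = -0.00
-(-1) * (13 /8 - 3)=-1.38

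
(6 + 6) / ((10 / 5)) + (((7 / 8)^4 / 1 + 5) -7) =18785 / 4096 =4.59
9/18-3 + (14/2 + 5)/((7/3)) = 37/14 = 2.64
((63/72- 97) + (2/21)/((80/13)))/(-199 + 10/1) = 20183/39690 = 0.51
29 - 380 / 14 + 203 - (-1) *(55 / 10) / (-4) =11395 / 56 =203.48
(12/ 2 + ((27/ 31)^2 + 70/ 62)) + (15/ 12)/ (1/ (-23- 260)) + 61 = -284.86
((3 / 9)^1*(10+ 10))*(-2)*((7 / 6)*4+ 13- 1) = -2000 / 9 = -222.22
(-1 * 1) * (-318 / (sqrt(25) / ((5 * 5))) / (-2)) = -795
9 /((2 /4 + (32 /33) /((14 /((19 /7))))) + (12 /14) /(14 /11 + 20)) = 378378 /30619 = 12.36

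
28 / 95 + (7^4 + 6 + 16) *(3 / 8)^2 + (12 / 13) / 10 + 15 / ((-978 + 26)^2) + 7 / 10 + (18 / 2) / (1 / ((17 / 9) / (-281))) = 10749037972121 / 31451920864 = 341.76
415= 415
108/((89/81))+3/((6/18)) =9549/89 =107.29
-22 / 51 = -0.43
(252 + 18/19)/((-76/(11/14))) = -2.62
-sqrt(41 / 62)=-sqrt(2542) / 62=-0.81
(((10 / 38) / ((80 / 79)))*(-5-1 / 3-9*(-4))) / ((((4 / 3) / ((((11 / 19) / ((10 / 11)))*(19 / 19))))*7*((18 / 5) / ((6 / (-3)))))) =-219857 / 727776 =-0.30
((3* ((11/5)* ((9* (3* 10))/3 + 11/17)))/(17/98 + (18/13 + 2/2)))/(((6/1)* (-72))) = -10797787/19945080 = -0.54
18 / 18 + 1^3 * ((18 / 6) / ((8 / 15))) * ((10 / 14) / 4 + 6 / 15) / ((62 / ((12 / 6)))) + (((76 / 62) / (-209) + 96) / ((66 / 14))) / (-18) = -595765 / 22686048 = -0.03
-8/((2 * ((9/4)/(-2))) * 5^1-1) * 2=64/49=1.31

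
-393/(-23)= 393/23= 17.09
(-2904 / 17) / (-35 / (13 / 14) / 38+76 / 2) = -21736 / 4709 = -4.62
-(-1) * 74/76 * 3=111/38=2.92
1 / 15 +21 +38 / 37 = 12262 / 555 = 22.09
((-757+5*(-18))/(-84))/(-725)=-121/8700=-0.01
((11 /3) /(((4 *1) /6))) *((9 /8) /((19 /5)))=495 /304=1.63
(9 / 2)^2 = 20.25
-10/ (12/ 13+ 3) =-130/ 51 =-2.55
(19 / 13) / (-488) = -19 / 6344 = -0.00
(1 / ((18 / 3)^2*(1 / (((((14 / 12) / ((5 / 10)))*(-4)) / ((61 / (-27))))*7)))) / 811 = 49 / 49471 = 0.00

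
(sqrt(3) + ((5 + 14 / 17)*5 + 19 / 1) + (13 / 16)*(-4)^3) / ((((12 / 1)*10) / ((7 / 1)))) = -77 / 340 + 7*sqrt(3) / 120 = -0.13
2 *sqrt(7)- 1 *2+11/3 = 5/3+2 *sqrt(7) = 6.96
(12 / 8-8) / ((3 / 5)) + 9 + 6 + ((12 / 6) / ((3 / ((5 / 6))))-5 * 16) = -1355 / 18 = -75.28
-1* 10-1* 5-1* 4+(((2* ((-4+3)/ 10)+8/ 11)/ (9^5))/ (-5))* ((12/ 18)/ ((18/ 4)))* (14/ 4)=-8330338081/ 438438825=-19.00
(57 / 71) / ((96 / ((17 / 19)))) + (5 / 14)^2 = 15033 / 111328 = 0.14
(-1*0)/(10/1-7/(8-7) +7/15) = 0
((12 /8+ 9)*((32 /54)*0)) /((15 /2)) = 0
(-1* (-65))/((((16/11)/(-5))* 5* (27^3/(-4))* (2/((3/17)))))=715/892296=0.00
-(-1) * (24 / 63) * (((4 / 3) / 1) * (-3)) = -1.52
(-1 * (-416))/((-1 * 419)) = -416/419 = -0.99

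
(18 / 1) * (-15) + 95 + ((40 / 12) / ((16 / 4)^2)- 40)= -5155 / 24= -214.79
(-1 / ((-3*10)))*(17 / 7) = 17 / 210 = 0.08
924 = 924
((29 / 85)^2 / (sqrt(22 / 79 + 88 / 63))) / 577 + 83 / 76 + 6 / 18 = 2523 * sqrt(4610914) / 34759662850 + 325 / 228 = 1.43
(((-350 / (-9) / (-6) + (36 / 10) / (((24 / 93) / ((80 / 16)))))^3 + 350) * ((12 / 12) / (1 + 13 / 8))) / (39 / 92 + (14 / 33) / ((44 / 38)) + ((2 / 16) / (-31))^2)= 6835347834147273848 / 55915266007377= 122244.75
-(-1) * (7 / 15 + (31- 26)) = 82 / 15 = 5.47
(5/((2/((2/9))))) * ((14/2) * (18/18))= 35/9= 3.89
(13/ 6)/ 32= 13/ 192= 0.07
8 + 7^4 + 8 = 2417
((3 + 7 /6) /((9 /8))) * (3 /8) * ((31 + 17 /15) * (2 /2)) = 1205 /27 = 44.63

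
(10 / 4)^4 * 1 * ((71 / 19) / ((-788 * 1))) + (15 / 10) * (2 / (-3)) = -283927 / 239552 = -1.19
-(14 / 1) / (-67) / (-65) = -14 / 4355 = -0.00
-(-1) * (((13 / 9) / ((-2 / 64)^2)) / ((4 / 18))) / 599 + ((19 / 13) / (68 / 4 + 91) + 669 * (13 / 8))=1847248363 / 1681992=1098.25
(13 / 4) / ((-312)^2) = 1 / 29952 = 0.00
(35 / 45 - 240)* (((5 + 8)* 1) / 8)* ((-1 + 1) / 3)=0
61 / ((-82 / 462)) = -14091 / 41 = -343.68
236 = 236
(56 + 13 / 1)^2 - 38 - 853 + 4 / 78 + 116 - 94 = 151790 / 39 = 3892.05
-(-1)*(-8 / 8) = -1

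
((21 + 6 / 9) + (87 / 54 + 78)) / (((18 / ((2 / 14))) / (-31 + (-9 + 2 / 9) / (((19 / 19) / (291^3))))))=-98580334709 / 567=-173863024.18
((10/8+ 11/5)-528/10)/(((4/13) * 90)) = -4277/2400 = -1.78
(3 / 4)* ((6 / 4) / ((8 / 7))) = 63 / 64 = 0.98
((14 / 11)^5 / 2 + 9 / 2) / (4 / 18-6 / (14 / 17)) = -125198829 / 143335390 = -0.87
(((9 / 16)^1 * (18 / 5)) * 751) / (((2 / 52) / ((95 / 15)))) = 5008419 / 20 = 250420.95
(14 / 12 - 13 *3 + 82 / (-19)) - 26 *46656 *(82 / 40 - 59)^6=-1179473209454002030943429 / 28500000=-41385024893122878.28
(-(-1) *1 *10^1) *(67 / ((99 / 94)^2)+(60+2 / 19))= 1205.08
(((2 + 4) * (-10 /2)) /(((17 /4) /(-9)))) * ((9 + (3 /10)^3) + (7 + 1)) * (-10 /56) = -459729 /2380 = -193.16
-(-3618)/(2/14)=25326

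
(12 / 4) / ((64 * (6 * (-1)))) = -1 / 128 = -0.01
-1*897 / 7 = -897 / 7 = -128.14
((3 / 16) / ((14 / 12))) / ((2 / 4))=9 / 28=0.32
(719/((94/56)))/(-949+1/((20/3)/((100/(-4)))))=-80528/179117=-0.45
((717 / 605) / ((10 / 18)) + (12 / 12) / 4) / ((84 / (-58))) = -836273 / 508200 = -1.65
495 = 495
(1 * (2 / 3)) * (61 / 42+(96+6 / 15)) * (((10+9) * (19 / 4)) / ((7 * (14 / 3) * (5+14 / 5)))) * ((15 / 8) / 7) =37090945 / 5992896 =6.19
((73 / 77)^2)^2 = 0.81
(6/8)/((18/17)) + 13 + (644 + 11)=16049/24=668.71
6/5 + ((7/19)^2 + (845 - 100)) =746.34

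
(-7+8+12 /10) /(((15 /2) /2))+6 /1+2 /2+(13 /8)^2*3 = 15.51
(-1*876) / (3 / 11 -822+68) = 9636 / 8291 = 1.16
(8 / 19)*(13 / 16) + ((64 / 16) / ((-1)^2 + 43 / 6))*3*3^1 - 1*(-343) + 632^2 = 744374999 / 1862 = 399771.75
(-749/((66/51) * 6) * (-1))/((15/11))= 12733/180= 70.74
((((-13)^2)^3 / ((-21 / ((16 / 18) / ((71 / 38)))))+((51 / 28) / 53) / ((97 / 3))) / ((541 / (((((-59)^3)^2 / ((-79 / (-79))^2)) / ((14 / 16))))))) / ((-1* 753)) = 363651441909343754621578 / 28103473333467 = 12939733021.41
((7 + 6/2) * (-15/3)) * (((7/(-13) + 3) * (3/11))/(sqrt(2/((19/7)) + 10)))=-800 * sqrt(969)/2431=-10.24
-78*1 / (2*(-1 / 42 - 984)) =1638 / 41329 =0.04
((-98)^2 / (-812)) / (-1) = 343 / 29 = 11.83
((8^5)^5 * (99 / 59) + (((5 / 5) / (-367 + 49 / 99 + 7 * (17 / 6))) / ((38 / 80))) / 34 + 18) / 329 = 252043264315932038306022260538 / 1308091537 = 192680142930954562322.82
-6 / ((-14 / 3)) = 9 / 7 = 1.29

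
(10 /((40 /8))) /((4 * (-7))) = -1 /14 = -0.07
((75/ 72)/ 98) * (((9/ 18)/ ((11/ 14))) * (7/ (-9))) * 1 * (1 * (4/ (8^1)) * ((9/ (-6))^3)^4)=-492075/ 1441792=-0.34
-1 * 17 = -17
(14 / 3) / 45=14 / 135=0.10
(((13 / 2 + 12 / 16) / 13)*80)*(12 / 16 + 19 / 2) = 5945 / 13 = 457.31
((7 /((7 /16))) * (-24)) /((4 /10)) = -960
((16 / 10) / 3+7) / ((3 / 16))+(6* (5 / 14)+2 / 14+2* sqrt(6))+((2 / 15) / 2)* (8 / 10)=2* sqrt(6)+66964 / 1575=47.42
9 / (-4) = -2.25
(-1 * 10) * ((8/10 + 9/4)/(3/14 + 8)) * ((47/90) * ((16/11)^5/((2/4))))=-21043871744/833438925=-25.25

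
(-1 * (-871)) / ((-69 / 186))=-54002 / 23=-2347.91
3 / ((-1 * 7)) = -3 / 7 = -0.43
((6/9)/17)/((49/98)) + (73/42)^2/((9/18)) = 91769/14994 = 6.12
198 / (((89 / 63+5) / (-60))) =-187110 / 101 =-1852.57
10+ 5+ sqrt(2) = sqrt(2)+ 15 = 16.41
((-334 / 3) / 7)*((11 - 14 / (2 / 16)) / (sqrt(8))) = 16867*sqrt(2) / 42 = 567.94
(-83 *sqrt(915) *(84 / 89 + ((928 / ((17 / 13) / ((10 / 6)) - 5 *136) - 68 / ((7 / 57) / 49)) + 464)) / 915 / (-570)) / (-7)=483185386772 *sqrt(915) / 796952362325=18.34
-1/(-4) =1/4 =0.25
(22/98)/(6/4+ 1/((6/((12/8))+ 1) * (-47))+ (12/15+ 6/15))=5170/62083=0.08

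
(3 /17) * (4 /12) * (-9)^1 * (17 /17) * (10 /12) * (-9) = 135 /34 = 3.97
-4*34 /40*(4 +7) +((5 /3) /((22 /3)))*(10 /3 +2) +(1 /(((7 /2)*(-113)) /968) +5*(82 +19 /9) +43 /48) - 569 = -1166390783 /6264720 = -186.18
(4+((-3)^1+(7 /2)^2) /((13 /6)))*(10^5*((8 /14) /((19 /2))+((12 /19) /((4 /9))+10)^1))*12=196983000000 /1729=113928860.61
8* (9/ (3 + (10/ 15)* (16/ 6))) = 648/ 43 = 15.07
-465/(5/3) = -279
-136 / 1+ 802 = 666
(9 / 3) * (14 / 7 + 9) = 33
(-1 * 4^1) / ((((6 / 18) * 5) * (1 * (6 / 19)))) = -38 / 5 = -7.60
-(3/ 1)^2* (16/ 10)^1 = -72/ 5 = -14.40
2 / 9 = 0.22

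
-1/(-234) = 1/234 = 0.00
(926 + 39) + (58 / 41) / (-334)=6607326 / 6847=965.00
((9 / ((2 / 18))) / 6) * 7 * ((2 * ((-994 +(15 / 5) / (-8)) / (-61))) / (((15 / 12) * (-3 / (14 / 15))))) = -233877 / 305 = -766.81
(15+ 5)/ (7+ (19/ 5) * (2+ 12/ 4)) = 0.77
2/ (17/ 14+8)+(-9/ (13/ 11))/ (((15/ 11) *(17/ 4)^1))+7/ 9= -0.32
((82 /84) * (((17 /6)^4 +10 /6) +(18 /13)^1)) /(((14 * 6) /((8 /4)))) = 46624421 /29719872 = 1.57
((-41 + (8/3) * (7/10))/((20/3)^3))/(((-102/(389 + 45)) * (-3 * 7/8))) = -18197/85000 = -0.21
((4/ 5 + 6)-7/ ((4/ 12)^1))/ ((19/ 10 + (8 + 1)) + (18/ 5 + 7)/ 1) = -0.66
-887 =-887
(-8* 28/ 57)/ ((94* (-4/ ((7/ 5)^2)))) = 1372/ 66975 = 0.02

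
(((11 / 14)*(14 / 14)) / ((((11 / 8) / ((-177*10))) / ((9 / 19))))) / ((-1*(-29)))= -63720 / 3857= -16.52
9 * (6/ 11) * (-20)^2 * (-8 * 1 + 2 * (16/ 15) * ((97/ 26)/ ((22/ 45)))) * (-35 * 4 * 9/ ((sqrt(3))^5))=-1193472000 * sqrt(3)/ 1573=-1314147.58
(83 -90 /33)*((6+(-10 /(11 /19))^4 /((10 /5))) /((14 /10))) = 411031987870 /161051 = 2552185.26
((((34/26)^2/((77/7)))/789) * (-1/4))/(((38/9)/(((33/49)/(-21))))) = 867/2317288792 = 0.00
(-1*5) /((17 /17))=-5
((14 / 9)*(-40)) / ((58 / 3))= -280 / 87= -3.22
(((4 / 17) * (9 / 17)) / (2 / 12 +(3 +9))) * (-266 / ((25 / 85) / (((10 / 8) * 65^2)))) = -60687900 / 1241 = -48902.42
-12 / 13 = -0.92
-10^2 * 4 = -400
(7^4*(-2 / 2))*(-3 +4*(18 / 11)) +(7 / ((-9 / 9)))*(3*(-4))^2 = -104727 / 11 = -9520.64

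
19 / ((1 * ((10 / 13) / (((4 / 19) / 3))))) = 1.73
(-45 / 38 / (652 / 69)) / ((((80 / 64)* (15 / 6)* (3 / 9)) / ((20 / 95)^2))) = -29808 / 5590085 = -0.01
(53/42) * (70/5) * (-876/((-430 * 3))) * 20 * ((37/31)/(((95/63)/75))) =360745560/25327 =14243.52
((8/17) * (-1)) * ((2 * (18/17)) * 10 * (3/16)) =-540/289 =-1.87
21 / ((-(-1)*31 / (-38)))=-25.74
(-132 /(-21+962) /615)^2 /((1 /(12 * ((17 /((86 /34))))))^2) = 23284318464 /68805614857225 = 0.00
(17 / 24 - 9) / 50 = -199 / 1200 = -0.17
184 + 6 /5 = 926 /5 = 185.20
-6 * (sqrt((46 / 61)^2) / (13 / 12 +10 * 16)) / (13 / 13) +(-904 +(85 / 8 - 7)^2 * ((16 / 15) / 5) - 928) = -64706813567 / 35373900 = -1829.22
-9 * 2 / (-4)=9 / 2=4.50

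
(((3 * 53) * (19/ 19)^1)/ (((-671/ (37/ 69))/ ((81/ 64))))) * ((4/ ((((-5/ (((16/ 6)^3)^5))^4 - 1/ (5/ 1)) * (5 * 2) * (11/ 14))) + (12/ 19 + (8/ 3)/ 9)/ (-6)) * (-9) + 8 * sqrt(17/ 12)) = -618159500415960066099956535572777780646629428109256482426348895/ 158177912626441661278971071097647382762831475221206299982507104 - 52947 * sqrt(51)/ 246928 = -5.44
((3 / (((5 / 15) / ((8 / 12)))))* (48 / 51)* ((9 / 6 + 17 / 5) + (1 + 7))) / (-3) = -2064 / 85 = -24.28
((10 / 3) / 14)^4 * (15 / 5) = 625 / 64827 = 0.01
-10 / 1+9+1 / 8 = -7 / 8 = -0.88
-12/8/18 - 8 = -97/12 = -8.08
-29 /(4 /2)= -29 /2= -14.50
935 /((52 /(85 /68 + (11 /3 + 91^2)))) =92967985 /624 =148987.16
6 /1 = 6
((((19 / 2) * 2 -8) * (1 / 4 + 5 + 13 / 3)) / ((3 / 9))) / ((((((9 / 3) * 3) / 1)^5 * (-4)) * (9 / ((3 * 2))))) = -1265 / 1417176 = -0.00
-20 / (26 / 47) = -36.15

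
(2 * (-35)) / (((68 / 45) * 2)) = -1575 / 68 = -23.16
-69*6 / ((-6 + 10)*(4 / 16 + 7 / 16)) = -1656 / 11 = -150.55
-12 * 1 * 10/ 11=-120/ 11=-10.91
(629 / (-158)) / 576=-629 / 91008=-0.01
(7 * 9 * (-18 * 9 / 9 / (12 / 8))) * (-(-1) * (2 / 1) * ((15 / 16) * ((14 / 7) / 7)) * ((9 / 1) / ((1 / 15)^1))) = -54675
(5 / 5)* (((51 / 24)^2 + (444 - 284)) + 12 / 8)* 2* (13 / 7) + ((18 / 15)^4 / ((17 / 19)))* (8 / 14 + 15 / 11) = 16260766607 / 26180000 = 621.11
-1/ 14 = -0.07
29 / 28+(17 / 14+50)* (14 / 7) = 2897 / 28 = 103.46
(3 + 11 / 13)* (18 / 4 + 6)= 525 / 13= 40.38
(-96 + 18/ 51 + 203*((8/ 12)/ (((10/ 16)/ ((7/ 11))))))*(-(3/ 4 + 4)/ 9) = -1123109/ 50490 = -22.24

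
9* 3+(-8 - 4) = 15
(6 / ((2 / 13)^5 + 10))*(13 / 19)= 4826809 / 11757713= 0.41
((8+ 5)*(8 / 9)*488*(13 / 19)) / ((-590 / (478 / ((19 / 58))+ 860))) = -1615131648 / 106495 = -15166.27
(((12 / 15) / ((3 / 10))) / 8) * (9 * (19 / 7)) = 57 / 7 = 8.14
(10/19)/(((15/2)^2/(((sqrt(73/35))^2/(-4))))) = -146/29925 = -0.00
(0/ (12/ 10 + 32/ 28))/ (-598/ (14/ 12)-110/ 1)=0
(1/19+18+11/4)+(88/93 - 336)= -2221127/7068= -314.25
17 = 17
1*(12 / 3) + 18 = 22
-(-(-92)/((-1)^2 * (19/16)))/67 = -1472/1273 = -1.16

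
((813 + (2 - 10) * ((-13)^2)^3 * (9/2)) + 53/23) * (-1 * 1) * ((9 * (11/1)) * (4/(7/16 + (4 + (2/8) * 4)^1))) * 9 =75966975532800/667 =113893516540.93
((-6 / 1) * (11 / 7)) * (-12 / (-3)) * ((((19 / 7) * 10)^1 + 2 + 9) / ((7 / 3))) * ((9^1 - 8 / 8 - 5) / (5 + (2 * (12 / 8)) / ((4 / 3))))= -2537568 / 9947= -255.11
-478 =-478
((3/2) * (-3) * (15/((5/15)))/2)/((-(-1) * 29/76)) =-7695/29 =-265.34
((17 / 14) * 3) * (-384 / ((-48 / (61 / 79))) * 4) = 49776 / 553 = 90.01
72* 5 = 360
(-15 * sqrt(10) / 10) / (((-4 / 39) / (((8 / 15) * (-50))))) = -390 * sqrt(10) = -1233.29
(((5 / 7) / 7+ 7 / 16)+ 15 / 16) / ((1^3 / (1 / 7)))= 579 / 2744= 0.21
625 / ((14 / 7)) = 625 / 2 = 312.50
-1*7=-7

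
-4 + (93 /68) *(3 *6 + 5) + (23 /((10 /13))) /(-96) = 442997 /16320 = 27.14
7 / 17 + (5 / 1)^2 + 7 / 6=2711 / 102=26.58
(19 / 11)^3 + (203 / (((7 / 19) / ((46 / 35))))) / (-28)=-13506853 / 652190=-20.71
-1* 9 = -9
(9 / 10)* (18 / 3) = 27 / 5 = 5.40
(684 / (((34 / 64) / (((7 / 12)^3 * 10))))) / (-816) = -32585 / 10404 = -3.13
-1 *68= -68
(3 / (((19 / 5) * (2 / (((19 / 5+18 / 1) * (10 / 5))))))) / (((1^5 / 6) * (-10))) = -981 / 95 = -10.33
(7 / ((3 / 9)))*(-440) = -9240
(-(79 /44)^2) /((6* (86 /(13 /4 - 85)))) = 680269 /1331968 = 0.51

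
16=16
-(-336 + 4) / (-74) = -166 / 37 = -4.49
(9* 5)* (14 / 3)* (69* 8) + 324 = 116244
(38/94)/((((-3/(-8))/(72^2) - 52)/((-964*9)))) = 2278803456/33785809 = 67.45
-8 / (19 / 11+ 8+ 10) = -88 / 217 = -0.41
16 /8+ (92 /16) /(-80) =617 /320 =1.93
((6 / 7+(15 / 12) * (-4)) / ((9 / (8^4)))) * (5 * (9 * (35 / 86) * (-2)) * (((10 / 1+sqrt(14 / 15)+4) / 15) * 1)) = 118784 * sqrt(210) / 387+8314880 / 129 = 68904.35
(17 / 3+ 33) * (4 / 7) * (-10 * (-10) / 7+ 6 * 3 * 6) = 397184 / 147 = 2701.93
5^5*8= 25000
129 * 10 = 1290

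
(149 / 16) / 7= 1.33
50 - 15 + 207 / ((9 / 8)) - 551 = -332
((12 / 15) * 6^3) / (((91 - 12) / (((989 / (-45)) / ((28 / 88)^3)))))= -1010963712 / 677425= -1492.36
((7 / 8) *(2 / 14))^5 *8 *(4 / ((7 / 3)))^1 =3 / 7168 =0.00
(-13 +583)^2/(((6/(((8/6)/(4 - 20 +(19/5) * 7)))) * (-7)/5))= -1805000/371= -4865.23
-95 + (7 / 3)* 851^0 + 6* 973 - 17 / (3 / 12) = 17032 / 3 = 5677.33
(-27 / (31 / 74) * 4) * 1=-7992 / 31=-257.81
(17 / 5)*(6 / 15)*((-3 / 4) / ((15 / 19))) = -323 / 250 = -1.29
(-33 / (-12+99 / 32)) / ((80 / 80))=352 / 95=3.71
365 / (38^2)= 365 / 1444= 0.25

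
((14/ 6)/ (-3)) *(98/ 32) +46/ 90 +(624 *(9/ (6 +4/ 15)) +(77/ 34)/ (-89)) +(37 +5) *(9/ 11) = 174335954011/ 187733040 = 928.64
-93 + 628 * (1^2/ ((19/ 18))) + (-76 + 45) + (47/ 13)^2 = 1554183/ 3211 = 484.02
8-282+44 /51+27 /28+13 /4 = -192011 /714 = -268.92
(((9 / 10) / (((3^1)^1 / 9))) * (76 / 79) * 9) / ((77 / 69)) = 637146 / 30415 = 20.95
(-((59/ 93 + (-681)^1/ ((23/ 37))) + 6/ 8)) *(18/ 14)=28084317/ 19964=1406.75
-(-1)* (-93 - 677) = -770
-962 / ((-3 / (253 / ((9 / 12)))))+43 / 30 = 9735569 / 90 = 108172.99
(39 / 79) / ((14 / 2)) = 0.07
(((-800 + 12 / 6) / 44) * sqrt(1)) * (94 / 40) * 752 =-1762782 / 55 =-32050.58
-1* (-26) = 26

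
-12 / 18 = -2 / 3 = -0.67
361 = 361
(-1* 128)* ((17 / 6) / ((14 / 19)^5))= -1669.69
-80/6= -40/3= -13.33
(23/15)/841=23/12615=0.00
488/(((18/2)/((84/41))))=13664/123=111.09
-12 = -12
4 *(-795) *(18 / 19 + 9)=-601020 / 19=-31632.63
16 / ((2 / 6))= 48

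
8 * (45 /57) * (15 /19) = 1800 /361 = 4.99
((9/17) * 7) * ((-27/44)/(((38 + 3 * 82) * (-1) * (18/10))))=945/212432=0.00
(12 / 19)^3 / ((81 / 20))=1280 / 20577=0.06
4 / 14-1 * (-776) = 5434 / 7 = 776.29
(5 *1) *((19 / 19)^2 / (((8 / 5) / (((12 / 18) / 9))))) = 25 / 108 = 0.23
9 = 9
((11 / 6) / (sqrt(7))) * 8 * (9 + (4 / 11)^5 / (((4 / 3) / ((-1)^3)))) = 1931588 * sqrt(7) / 102487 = 49.86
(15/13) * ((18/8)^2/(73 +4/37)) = 0.08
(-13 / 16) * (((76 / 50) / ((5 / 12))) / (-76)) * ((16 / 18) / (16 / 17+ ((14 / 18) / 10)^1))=1326 / 38975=0.03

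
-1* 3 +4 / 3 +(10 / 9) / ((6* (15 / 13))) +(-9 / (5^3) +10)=85271 / 10125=8.42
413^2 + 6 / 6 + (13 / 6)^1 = 1023433 / 6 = 170572.17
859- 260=599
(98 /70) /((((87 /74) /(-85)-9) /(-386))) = 3399116 /56697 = 59.95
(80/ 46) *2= 80/ 23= 3.48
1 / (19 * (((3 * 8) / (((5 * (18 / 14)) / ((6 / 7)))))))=0.02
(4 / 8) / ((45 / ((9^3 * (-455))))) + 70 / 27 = -198877 / 54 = -3682.91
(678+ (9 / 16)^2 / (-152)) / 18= 8794085 / 233472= 37.67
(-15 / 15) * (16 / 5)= -16 / 5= -3.20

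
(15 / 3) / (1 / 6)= 30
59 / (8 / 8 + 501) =0.12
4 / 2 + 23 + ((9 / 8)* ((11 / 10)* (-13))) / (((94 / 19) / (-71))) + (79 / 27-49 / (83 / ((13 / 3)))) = 4318245763 / 16852320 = 256.24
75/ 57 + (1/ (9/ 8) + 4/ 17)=7093/ 2907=2.44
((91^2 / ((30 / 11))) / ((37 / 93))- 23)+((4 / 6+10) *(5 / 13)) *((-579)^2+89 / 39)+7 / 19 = 14787547714379 / 10692630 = 1382966.37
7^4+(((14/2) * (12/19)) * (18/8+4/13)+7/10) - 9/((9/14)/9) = 297311/130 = 2287.01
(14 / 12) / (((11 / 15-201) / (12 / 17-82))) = 24185 / 51068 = 0.47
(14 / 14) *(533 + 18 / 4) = 1075 / 2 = 537.50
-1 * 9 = -9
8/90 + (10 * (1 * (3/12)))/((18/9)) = 241/180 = 1.34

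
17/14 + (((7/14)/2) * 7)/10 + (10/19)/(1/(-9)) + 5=8791/5320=1.65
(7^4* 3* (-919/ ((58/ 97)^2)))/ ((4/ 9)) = -560550706317/ 13456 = -41658048.92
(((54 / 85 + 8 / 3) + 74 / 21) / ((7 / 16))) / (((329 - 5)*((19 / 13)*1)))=633568 / 19229805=0.03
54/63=6/7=0.86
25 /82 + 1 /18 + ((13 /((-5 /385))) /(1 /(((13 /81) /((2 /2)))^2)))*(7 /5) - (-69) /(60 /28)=-4757557 /1345005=-3.54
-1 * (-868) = 868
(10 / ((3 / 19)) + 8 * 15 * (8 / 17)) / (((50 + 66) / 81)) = 82485 / 986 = 83.66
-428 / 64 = -107 / 16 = -6.69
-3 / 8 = -0.38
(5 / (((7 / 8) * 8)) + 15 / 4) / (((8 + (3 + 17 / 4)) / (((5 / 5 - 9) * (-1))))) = 1000 / 427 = 2.34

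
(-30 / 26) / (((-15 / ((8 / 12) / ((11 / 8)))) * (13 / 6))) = 32 / 1859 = 0.02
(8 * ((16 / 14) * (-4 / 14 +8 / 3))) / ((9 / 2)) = 6400 / 1323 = 4.84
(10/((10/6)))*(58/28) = 87/7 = 12.43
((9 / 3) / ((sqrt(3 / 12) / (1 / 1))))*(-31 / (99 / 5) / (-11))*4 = 1240 / 363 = 3.42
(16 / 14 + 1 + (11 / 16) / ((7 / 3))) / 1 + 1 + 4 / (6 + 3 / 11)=4499 / 1104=4.08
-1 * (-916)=916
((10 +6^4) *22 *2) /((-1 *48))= -1197.17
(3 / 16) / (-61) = -3 / 976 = -0.00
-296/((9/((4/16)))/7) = -518/9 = -57.56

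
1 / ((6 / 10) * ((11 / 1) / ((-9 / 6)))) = -5 / 22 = -0.23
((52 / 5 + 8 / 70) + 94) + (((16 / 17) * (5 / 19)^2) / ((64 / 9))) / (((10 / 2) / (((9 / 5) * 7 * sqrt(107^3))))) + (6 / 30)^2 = 60669 * sqrt(107) / 24548 + 18297 / 175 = 130.12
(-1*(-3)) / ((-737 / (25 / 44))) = -75 / 32428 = -0.00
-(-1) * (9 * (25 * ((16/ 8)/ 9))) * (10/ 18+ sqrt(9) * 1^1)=1600/ 9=177.78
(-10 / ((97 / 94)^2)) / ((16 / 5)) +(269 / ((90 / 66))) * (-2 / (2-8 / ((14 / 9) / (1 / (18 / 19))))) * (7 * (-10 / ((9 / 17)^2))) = -197149965608 / 6859161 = -28742.58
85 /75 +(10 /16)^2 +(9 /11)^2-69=-7760257 /116160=-66.81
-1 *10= -10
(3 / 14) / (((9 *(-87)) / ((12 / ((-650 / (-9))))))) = -3 / 65975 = -0.00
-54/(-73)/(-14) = -0.05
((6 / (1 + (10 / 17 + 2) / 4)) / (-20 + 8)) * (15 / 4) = -255 / 224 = -1.14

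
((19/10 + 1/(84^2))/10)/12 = 67037/4233600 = 0.02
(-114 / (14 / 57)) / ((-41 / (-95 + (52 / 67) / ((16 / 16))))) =-20510937 / 19229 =-1066.67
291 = 291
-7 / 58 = -0.12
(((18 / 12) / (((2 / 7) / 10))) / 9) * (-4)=-70 / 3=-23.33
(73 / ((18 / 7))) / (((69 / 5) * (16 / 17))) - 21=-373877 / 19872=-18.81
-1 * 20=-20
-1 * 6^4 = -1296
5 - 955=-950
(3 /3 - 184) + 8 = -175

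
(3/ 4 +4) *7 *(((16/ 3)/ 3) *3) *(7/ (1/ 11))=40964/ 3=13654.67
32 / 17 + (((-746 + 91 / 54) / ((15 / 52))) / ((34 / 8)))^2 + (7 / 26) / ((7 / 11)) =454300891459859 / 1232483850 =368605.96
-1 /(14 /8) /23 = -0.02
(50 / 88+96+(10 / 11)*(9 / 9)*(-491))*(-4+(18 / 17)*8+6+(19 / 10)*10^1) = -10308.68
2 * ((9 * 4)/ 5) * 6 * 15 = 1296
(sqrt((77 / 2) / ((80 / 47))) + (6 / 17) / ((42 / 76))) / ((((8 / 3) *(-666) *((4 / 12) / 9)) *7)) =-0.01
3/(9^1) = 1/3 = 0.33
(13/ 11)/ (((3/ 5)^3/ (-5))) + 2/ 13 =-105031/ 3861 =-27.20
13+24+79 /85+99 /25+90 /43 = 803779 /18275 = 43.98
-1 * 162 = -162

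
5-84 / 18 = 1 / 3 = 0.33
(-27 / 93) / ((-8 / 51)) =1.85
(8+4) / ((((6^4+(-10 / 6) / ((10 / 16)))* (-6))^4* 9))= 1 / 2719619512320000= 0.00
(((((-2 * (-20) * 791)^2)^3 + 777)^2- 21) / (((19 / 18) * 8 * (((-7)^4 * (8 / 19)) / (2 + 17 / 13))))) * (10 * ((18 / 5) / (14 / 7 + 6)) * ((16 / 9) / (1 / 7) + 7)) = 347800850964417868473768206775814670377493741414608602675 / 10192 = 34124887261030010643030630000000000000000000000000000.00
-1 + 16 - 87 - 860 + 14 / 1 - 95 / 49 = -45077 / 49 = -919.94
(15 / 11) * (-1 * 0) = 0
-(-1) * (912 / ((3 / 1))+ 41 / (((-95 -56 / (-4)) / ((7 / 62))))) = 1526401 / 5022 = 303.94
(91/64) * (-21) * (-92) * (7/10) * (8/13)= 23667/20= 1183.35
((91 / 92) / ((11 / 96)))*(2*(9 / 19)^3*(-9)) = -28658448 / 1735327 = -16.51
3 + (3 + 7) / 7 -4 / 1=3 / 7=0.43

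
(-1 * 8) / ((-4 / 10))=20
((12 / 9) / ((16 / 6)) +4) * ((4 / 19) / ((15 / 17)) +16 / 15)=558 / 95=5.87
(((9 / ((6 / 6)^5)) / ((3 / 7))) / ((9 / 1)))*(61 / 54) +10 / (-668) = 35452 / 13527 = 2.62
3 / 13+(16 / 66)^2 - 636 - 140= -10981733 / 14157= -775.71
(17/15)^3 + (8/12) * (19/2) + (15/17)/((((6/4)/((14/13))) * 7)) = 7.88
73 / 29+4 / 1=189 / 29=6.52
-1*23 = -23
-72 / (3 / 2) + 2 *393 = 738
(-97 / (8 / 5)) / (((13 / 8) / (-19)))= 9215 / 13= 708.85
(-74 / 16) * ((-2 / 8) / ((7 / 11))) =1.82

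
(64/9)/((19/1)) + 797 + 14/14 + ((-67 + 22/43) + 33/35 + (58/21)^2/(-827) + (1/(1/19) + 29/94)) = 752.13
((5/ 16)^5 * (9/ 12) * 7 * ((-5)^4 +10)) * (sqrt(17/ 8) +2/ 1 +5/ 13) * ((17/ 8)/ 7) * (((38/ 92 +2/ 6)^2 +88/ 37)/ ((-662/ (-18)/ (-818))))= -2654083021978359375/ 5652084284194816-85615581354140625 * sqrt(34)/ 1739102856675328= -756.63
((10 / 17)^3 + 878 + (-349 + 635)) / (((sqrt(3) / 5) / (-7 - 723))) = -20877021800*sqrt(3) / 14739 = -2453359.28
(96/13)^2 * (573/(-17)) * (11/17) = -1189.34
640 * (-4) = -2560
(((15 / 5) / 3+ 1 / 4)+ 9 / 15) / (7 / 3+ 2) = 111 / 260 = 0.43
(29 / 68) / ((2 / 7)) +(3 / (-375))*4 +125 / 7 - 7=1465817 / 119000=12.32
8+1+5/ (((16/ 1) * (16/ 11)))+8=4407/ 256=17.21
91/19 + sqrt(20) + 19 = 2 * sqrt(5) + 452/19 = 28.26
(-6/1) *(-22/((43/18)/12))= 28512/43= 663.07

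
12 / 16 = 3 / 4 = 0.75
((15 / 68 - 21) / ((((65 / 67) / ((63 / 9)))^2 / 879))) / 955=-273197500947 / 274371500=-995.72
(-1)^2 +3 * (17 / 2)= 53 / 2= 26.50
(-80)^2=6400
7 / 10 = 0.70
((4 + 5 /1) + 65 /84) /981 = 821 /82404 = 0.01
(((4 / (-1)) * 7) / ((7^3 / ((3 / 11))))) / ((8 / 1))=-3 / 1078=-0.00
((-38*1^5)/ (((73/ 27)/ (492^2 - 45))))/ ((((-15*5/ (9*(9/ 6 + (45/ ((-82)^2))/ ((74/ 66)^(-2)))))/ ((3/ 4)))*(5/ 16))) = 2742664763906946/ 1856034125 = 1477701.69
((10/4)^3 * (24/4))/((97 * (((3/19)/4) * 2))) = 2375/194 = 12.24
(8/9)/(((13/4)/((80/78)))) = 1280/4563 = 0.28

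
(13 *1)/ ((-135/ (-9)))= 13/ 15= 0.87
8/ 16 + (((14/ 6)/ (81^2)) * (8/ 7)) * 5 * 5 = 20083/ 39366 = 0.51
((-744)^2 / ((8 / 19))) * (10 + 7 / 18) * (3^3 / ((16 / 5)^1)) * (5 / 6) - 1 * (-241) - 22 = 768249177 / 8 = 96031147.12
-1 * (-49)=49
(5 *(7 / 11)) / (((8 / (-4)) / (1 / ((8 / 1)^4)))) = -35 / 90112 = -0.00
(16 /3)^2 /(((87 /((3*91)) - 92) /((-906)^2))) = -2124688384 /8343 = -254667.19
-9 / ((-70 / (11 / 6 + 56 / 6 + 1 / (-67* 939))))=843033 / 587188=1.44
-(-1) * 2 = 2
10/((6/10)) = 50/3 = 16.67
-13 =-13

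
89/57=1.56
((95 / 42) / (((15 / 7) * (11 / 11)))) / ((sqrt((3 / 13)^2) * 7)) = 0.65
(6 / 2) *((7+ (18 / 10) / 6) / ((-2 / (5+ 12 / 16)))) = -5037 / 80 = -62.96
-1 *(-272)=272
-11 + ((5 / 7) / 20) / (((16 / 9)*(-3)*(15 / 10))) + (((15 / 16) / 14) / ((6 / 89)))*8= -685 / 224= -3.06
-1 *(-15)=15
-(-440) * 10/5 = 880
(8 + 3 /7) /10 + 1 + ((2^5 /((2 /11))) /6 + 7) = 8017 /210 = 38.18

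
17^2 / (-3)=-289 / 3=-96.33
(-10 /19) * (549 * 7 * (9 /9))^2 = -147686490 /19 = -7772973.16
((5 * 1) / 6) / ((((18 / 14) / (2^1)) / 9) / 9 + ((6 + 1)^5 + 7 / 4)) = 210 / 4235807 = 0.00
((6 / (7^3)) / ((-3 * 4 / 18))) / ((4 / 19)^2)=-3249 / 5488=-0.59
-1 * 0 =0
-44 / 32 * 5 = -55 / 8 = -6.88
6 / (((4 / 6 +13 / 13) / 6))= 108 / 5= 21.60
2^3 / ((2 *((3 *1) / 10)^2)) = 400 / 9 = 44.44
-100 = -100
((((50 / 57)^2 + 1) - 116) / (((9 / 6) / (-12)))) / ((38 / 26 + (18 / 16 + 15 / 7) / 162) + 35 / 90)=488.53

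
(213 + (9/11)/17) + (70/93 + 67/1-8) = 4744279/17391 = 272.80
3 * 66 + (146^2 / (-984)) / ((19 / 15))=281839 / 1558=180.90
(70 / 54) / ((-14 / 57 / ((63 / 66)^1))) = -665 / 132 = -5.04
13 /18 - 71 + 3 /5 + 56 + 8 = -511 /90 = -5.68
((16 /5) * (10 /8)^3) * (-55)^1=-343.75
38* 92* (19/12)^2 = 157757/18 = 8764.28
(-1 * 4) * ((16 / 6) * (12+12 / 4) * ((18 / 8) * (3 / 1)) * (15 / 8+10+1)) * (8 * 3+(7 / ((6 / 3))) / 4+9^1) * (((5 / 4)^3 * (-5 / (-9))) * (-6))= 785053125 / 256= 3066613.77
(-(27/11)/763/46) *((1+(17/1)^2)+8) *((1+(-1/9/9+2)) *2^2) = -13112/52647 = -0.25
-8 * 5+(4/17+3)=-625/17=-36.76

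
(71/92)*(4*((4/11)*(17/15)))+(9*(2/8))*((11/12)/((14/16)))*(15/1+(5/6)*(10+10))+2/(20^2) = 80672653/1062600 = 75.92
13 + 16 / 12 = 43 / 3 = 14.33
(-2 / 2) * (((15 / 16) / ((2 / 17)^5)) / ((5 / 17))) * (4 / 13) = -72412707 / 1664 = -43517.25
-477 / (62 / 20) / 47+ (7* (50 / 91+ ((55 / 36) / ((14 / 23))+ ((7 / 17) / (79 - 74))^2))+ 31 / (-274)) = 24400467795257 / 1349875823400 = 18.08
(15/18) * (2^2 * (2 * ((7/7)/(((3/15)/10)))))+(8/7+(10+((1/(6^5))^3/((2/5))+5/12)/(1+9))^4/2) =949092672998924793836291784121771148190341393601724423/175163261882790298841732744149208180254528487030784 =5418.33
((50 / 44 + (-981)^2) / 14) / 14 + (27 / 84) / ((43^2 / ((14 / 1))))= 39146986387 / 7972888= 4910.01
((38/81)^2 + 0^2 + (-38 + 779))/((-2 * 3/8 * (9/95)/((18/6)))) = -1847995100/59049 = -31295.96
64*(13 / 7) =832 / 7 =118.86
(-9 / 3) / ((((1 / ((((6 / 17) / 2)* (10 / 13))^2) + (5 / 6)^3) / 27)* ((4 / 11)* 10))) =-120285 / 296171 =-0.41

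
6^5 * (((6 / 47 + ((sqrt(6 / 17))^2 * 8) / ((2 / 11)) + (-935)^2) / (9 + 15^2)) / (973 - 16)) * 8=804693064320 / 3313453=242856.34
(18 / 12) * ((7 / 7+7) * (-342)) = -4104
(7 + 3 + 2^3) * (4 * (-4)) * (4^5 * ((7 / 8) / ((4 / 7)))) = -451584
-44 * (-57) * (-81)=-203148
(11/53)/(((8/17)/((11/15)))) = 2057/6360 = 0.32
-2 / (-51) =2 / 51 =0.04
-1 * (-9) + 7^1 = 16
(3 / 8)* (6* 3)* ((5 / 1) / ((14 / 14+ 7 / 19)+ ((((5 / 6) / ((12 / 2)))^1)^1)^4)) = 24.66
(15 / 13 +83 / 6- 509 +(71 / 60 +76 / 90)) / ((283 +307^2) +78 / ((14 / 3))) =-1611743 / 309741588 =-0.01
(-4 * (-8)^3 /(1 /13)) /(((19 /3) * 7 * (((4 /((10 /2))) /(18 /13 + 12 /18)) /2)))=409600 /133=3079.70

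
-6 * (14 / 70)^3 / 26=-3 / 1625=-0.00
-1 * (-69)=69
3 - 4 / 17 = 47 / 17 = 2.76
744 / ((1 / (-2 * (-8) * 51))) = 607104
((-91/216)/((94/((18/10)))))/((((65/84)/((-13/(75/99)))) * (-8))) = -21021/940000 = -0.02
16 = 16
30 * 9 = 270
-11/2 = -5.50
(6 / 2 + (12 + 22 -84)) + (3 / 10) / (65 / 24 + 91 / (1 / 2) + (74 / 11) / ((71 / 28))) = -825268619 / 17559505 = -47.00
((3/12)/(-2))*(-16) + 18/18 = 3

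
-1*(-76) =76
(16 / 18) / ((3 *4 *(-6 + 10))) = 0.02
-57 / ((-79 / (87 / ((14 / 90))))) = 223155 / 553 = 403.54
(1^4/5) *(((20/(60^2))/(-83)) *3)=-1/24900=-0.00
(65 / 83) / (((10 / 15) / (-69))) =-13455 / 166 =-81.05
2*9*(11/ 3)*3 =198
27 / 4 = 6.75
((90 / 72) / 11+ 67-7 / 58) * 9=769347 / 1276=602.94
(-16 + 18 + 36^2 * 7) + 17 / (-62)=562571 / 62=9073.73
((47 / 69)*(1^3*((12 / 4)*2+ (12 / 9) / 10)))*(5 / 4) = 47 / 9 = 5.22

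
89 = 89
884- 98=786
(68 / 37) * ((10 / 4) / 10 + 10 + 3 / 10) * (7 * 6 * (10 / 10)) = 150654 / 185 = 814.35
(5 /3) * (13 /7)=65 /21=3.10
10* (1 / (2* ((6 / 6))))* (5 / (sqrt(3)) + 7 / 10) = 7 / 2 + 25* sqrt(3) / 3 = 17.93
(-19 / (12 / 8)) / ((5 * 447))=-38 / 6705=-0.01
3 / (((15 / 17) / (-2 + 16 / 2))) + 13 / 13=107 / 5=21.40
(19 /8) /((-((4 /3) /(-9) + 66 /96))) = -1026 /233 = -4.40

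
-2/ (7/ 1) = -2/ 7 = -0.29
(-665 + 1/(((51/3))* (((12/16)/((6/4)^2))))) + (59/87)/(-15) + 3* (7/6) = -29344931/44370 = -661.37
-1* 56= -56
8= 8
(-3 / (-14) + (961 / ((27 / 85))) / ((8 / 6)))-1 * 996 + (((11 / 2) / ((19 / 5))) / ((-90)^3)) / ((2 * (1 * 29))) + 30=2931515825323 / 2249402400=1303.24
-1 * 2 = -2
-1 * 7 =-7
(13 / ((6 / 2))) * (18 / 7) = 78 / 7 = 11.14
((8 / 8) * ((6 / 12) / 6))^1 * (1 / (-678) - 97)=-65767 / 8136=-8.08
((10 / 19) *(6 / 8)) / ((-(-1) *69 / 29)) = 145 / 874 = 0.17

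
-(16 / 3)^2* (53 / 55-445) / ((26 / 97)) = 303223552 / 6435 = 47120.99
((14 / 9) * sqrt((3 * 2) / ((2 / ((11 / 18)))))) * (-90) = -70 * sqrt(66) / 3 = -189.56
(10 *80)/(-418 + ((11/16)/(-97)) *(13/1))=-1241600/648879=-1.91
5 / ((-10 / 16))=-8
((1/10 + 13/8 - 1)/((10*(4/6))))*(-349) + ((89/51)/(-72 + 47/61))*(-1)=-1344789157/35455200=-37.93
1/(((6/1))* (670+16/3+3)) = 1/4070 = 0.00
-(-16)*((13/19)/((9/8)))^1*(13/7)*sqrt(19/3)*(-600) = -27287.89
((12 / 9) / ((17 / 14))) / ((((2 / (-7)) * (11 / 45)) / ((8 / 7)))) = -3360 / 187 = -17.97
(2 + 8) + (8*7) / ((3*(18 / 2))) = 326 / 27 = 12.07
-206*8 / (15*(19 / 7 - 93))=1442 / 1185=1.22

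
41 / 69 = 0.59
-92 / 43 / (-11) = 0.19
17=17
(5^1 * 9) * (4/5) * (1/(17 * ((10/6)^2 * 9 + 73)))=18/833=0.02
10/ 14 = 5/ 7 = 0.71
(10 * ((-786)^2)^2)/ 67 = 3816718976160/ 67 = 56965954868.06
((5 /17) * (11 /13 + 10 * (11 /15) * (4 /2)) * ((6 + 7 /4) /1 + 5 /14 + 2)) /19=856075 /352716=2.43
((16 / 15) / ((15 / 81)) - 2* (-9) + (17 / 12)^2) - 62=-130439 / 3600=-36.23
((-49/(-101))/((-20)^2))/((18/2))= 49/363600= 0.00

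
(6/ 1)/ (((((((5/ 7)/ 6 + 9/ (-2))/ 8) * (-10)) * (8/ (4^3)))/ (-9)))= -78.89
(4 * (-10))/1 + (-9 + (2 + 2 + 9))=-36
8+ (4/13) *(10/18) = 956/117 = 8.17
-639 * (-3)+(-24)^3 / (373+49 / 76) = 53386425 / 28397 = 1880.00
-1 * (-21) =21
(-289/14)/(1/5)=-1445/14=-103.21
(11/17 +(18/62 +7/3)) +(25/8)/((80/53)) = 1080853/202368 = 5.34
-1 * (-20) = 20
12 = 12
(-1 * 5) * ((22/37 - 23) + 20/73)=298885/2701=110.66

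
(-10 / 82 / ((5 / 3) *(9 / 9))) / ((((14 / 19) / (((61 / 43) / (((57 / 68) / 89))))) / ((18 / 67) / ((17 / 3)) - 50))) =88253824 / 118121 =747.15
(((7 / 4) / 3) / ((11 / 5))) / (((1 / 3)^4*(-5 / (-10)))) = 945 / 22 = 42.95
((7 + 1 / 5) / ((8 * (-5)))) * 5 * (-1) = 9 / 10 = 0.90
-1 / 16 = -0.06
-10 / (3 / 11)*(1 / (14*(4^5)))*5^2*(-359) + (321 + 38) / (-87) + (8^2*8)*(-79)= -25212278155 / 623616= -40429.17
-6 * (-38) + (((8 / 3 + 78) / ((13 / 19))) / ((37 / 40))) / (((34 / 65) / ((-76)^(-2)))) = 228.04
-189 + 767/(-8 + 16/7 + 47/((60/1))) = -713559/2071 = -344.55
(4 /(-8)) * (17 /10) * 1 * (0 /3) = 0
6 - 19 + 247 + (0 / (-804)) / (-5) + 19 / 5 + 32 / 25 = 5977 / 25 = 239.08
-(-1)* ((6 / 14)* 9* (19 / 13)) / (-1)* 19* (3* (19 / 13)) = -555579 / 1183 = -469.64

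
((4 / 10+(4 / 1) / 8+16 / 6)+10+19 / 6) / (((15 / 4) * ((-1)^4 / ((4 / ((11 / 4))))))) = 16064 / 2475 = 6.49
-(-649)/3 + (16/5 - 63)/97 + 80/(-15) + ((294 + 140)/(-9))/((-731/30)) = 225869848/1063605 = 212.36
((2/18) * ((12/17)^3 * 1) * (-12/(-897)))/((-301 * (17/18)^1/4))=-55296/7516806479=-0.00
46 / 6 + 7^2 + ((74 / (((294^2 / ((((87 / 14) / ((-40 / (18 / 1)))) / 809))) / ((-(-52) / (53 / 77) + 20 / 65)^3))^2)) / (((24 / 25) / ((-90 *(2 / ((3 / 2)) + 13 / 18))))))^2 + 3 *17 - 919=-929999568408706273752496904283923931516022426647236789291677079554 / 1173564069261215467035820319320697745342848727160007770130312643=-792.46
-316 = -316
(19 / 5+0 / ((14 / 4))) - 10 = -31 / 5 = -6.20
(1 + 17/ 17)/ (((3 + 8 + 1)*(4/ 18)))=3/ 4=0.75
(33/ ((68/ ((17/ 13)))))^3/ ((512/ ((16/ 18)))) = 3993/ 8998912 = 0.00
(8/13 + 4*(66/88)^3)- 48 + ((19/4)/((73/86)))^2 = -15942717/1108432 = -14.38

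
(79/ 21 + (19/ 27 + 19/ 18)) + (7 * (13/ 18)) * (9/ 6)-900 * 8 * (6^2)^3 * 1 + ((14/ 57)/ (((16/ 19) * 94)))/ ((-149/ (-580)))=-889233689387467/ 2647134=-335923186.88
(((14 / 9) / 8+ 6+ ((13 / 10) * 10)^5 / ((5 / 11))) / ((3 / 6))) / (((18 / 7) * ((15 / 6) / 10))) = 1029232001 / 405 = 2541313.58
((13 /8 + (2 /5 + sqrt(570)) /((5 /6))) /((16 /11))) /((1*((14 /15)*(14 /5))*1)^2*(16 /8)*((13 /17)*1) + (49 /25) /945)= 53140725 /383621504 + 1893375*sqrt(570) /23976344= 2.02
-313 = -313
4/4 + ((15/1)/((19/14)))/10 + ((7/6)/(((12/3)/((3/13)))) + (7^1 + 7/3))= 68207/5928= 11.51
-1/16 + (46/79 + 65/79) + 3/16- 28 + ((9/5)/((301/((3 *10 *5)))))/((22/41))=-51891599/2092552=-24.80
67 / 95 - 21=-20.29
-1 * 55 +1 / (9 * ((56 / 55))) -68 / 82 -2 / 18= -1153697 / 20664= -55.83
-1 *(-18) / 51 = 6 / 17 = 0.35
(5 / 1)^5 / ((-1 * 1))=-3125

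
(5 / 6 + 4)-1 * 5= -1 / 6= -0.17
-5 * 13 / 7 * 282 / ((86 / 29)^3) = -223525185 / 2226196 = -100.41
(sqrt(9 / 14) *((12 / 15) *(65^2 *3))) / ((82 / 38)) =288990 *sqrt(14) / 287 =3767.60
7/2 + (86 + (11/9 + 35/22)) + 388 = 480.31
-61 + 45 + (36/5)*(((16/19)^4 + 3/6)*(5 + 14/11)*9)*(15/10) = 388008541/651605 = 595.47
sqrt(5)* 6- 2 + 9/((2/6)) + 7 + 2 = 6* sqrt(5) + 34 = 47.42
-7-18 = -25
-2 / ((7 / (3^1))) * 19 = -114 / 7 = -16.29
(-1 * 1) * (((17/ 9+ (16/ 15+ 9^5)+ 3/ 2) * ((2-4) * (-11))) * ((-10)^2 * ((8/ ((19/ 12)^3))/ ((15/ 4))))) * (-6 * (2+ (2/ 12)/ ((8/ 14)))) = 6585263421440/ 6859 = 960090891.01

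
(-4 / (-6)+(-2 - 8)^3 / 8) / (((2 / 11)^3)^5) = -1558113567192037823 / 98304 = -15849950838135.15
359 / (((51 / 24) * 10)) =1436 / 85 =16.89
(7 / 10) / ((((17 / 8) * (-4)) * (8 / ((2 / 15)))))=-7 / 5100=-0.00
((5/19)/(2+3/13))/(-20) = -13/2204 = -0.01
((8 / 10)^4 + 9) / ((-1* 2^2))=-5881 / 2500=-2.35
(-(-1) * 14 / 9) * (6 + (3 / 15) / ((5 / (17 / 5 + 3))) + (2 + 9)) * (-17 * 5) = -171122 / 75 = -2281.63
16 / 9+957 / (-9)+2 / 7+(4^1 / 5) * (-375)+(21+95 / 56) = -381.57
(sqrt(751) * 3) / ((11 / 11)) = 3 * sqrt(751) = 82.21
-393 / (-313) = 393 / 313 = 1.26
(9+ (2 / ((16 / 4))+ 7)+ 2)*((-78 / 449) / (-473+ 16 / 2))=481 / 69595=0.01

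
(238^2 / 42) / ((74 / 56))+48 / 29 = 3290680 / 3219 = 1022.27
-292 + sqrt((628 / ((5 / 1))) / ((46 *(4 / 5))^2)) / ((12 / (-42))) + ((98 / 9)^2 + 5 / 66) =-308921 / 1782-7 *sqrt(785) / 184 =-174.42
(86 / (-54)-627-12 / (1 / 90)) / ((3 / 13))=-599716 / 81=-7403.90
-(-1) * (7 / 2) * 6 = 21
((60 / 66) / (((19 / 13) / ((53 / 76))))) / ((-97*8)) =-3445 / 6162992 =-0.00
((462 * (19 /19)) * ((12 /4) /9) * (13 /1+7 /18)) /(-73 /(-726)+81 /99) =4490794 /2001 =2244.27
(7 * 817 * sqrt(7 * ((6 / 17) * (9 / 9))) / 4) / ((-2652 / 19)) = -108661 * sqrt(714) / 180336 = -16.10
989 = 989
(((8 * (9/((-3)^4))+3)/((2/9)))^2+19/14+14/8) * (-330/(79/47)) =-33586905/553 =-60735.81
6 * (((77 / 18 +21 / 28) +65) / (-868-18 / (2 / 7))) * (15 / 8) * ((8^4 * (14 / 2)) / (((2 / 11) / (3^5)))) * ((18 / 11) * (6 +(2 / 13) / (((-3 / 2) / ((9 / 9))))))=-541050969600 / 1729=-312927107.92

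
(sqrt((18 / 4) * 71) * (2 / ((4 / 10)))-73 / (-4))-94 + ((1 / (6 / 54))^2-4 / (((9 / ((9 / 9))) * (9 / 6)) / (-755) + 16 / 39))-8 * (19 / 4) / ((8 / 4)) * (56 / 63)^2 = -149408881 / 7486668 + 15 * sqrt(142) / 2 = 69.42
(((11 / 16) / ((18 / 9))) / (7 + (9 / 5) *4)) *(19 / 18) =0.03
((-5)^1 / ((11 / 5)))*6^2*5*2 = -9000 / 11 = -818.18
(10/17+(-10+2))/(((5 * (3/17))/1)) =-42/5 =-8.40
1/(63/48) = 16/21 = 0.76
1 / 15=0.07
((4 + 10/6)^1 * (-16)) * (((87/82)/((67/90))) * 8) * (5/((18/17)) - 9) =12147520/2747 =4422.10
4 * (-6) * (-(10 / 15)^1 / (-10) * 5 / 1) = -8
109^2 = 11881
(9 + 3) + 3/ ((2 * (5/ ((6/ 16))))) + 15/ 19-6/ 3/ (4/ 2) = 18091/ 1520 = 11.90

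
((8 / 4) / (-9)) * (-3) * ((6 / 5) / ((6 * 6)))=0.02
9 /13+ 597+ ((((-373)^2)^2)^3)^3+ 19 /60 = 297586035583289007763488076721036334969979016615658336672525088909706123313430241102333456968027 /780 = 381520558440114112517292400000000000000000000000000000000000000000000000000000000000000000000.00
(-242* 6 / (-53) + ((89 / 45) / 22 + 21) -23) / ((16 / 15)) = 1337257 / 55968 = 23.89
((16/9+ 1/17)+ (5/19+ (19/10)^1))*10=116273/2907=40.00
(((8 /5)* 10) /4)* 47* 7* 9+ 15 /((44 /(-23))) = 520791 /44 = 11836.16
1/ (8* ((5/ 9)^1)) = 9/ 40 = 0.22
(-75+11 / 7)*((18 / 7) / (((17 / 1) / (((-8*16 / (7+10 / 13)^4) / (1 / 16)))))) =541176569856 / 86682314033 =6.24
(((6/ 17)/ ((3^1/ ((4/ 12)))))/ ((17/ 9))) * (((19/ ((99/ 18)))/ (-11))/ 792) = -19/ 2307954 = -0.00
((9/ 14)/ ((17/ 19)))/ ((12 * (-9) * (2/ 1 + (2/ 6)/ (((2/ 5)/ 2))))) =-19/ 10472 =-0.00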